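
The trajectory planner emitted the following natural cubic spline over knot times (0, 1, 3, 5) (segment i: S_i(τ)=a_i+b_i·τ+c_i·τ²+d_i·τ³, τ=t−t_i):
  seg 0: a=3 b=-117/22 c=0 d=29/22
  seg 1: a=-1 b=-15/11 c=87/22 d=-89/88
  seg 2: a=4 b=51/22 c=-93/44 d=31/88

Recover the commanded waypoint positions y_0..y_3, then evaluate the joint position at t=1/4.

y_0=3 y_1=-1 y_2=4 y_3=3
S(1/4) = 2381/1408

y_0 = S_0(0) = a_0 = 3
y_1 = S_1(0) = a_1 = -1
y_2 = S_2(0) = a_2 = 4
y_3 = S_2(2) = 3
t_q=1/4 is in segment 0 (τ=1/4); S_0(τ)=2381/1408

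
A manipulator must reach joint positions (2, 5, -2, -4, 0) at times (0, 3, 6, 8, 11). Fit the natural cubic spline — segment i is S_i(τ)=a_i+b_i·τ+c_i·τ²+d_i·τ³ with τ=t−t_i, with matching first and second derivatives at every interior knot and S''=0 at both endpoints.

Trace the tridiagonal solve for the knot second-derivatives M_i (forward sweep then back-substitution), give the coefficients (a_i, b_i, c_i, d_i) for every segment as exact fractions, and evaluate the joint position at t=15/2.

  seg 0: a=2 b=350/177 c=0 d=-173/1593
  seg 1: a=5 b=-169/177 c=-173/177 d=275/1593
  seg 2: a=-2 b=-382/177 c=34/59 d=1/708
  seg 3: a=-4 b=29/177 c=69/118 d=-23/354
S(15/2) = -7431/1888

Δ: Δ0=1, Δ1=-7/3, Δ2=-1, Δ3=4/3
row 1: diag=12, rhs=-20; c'=1/4, d'=-5/3
row 2: denom=10−3·1/4=37/4; d'=(8−3·-5/3)/(37/4)=52/37
row 3: denom=10−2·8/37=354/37; d'=(14−2·52/37)/(354/37)=69/59
back: M3=69/59
back: M2=52/37−8/37·69/59=68/59
back: M1=-5/3−1/4·68/59=-346/177
M: M0=0, M1=-346/177, M2=68/59, M3=69/59, M4=0
seg 0: a=2, c=M0/2=0, d=(M1−M0)/(6·3)=-173/1593, b=Δ0−h0·(2M0+M1)/6=350/177
seg 1: a=5, c=M1/2=-173/177, d=(M2−M1)/(6·3)=275/1593, b=Δ1−h1·(2M1+M2)/6=-169/177
seg 2: a=-2, c=M2/2=34/59, d=(M3−M2)/(6·2)=1/708, b=Δ2−h2·(2M2+M3)/6=-382/177
seg 3: a=-4, c=M3/2=69/118, d=(M4−M3)/(6·3)=-23/354, b=Δ3−h3·(2M3+M4)/6=29/177
t_q=15/2 → seg 2, τ=3/2; S=-2+-382/177·τ+34/59·τ²+1/708·τ³=-7431/1888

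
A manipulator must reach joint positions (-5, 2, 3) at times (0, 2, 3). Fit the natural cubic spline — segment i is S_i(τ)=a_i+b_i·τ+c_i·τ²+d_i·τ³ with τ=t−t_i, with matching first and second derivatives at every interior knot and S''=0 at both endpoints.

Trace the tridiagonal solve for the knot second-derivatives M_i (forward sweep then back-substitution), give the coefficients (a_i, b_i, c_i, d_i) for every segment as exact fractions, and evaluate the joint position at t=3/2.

  seg 0: a=-5 b=13/3 c=0 d=-5/24
  seg 1: a=2 b=11/6 c=-5/4 d=5/12
S(3/2) = 51/64

Δ: Δ0=7/2, Δ1=1
row 1: diag=6, rhs=-15; c'=1/6, d'=-5/2
back: M1=-5/2
M: M0=0, M1=-5/2, M2=0
seg 0: a=-5, c=M0/2=0, d=(M1−M0)/(6·2)=-5/24, b=Δ0−h0·(2M0+M1)/6=13/3
seg 1: a=2, c=M1/2=-5/4, d=(M2−M1)/(6·1)=5/12, b=Δ1−h1·(2M1+M2)/6=11/6
t_q=3/2 → seg 0, τ=3/2; S=-5+13/3·τ+0·τ²+-5/24·τ³=51/64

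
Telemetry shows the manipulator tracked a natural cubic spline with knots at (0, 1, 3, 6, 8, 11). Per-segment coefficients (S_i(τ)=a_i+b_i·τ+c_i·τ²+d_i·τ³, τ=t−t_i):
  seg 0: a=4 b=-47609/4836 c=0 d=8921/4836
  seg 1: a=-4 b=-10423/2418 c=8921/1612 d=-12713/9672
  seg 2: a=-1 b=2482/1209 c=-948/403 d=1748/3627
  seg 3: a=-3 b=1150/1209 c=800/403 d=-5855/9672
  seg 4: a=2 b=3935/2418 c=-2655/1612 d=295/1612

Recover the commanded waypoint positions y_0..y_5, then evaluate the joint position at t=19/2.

y_0=4 y_1=-4 y_2=-1 y_3=-3 y_4=2 y_5=-3
S(19/2) = 17447/12896

y_0 = S_0(0) = a_0 = 4
y_1 = S_1(0) = a_1 = -4
y_2 = S_2(0) = a_2 = -1
y_3 = S_3(0) = a_3 = -3
y_4 = S_4(0) = a_4 = 2
y_5 = S_4(3) = -3
t_q=19/2 is in segment 4 (τ=3/2); S_4(τ)=17447/12896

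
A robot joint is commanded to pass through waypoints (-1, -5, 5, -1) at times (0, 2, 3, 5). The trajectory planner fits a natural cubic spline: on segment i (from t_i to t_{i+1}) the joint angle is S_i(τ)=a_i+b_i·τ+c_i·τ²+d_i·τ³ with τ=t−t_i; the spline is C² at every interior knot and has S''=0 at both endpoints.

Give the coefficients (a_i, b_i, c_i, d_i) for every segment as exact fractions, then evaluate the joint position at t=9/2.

Δ: Δ0=-2, Δ1=10, Δ2=-3
row 1: diag=6, rhs=72; c'=1/6, d'=12
row 2: denom=6−1·1/6=35/6; d'=(-78−1·12)/(35/6)=-108/7
back: M2=-108/7
back: M1=12−1/6·-108/7=102/7
M: M0=0, M1=102/7, M2=-108/7, M3=0
seg 0: a=-1, c=M0/2=0, d=(M1−M0)/(6·2)=17/14, b=Δ0−h0·(2M0+M1)/6=-48/7
seg 1: a=-5, c=M1/2=51/7, d=(M2−M1)/(6·1)=-5, b=Δ1−h1·(2M1+M2)/6=54/7
seg 2: a=5, c=M2/2=-54/7, d=(M3−M2)/(6·2)=9/7, b=Δ2−h2·(2M2+M3)/6=51/7
t_q=9/2 → seg 2, τ=3/2; S=5+51/7·τ+-54/7·τ²+9/7·τ³=163/56

  seg 0: a=-1 b=-48/7 c=0 d=17/14
  seg 1: a=-5 b=54/7 c=51/7 d=-5
  seg 2: a=5 b=51/7 c=-54/7 d=9/7
S(9/2) = 163/56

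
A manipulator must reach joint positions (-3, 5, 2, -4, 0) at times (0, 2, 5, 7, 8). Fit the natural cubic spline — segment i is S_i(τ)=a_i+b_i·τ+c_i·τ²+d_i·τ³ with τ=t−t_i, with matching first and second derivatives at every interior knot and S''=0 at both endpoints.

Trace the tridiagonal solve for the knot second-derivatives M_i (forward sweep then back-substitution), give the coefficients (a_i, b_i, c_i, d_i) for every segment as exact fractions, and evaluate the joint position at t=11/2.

  seg 0: a=-3 b=1214/253 c=0 d=-101/506
  seg 1: a=5 b=608/253 c=-303/253 d=16/759
  seg 2: a=2 b=-1066/253 c=-255/253 d=817/1012
  seg 3: a=-4 b=365/253 c=1941/506 d=-647/506
S(11/2) = -2087/8096

Δ: Δ0=4, Δ1=-1, Δ2=-3, Δ3=4
row 1: diag=10, rhs=-30; c'=3/10, d'=-3
row 2: denom=10−3·3/10=91/10; d'=(-12−3·-3)/(91/10)=-30/91
row 3: denom=6−2·20/91=506/91; d'=(42−2·-30/91)/(506/91)=1941/253
back: M3=1941/253
back: M2=-30/91−20/91·1941/253=-510/253
back: M1=-3−3/10·-510/253=-606/253
M: M0=0, M1=-606/253, M2=-510/253, M3=1941/253, M4=0
seg 0: a=-3, c=M0/2=0, d=(M1−M0)/(6·2)=-101/506, b=Δ0−h0·(2M0+M1)/6=1214/253
seg 1: a=5, c=M1/2=-303/253, d=(M2−M1)/(6·3)=16/759, b=Δ1−h1·(2M1+M2)/6=608/253
seg 2: a=2, c=M2/2=-255/253, d=(M3−M2)/(6·2)=817/1012, b=Δ2−h2·(2M2+M3)/6=-1066/253
seg 3: a=-4, c=M3/2=1941/506, d=(M4−M3)/(6·1)=-647/506, b=Δ3−h3·(2M3+M4)/6=365/253
t_q=11/2 → seg 2, τ=1/2; S=2+-1066/253·τ+-255/253·τ²+817/1012·τ³=-2087/8096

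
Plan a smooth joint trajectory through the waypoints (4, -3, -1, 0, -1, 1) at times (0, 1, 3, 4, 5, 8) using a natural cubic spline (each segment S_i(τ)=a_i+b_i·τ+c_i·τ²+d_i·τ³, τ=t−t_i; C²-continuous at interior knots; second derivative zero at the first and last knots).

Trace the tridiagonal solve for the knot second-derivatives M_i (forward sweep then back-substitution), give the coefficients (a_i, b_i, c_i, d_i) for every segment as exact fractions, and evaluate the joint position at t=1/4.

  seg 0: a=4 b=-11995/1416 c=0 d=2083/1416
  seg 1: a=-3 b=-2873/708 c=2083/472 d=-667/708
  seg 2: a=-1 b=1621/708 c=-585/472 d=-71/1416
  seg 3: a=0 b=-481/1416 c=-82/59 d=1033/1416
  seg 4: a=-1 b=-659/708 c=377/472 d=-377/4248
S(1/4) = 57553/30208

Δ: Δ0=-7, Δ1=1, Δ2=1, Δ3=-1, Δ4=2/3
row 1: diag=6, rhs=48; c'=1/3, d'=8
row 2: denom=6−2·1/3=16/3; d'=(0−2·8)/(16/3)=-3
row 3: denom=4−1·3/16=61/16; d'=(-12−1·-3)/(61/16)=-144/61
row 4: denom=8−1·16/61=472/61; d'=(10−1·-144/61)/(472/61)=377/236
back: M4=377/236
back: M3=-144/61−16/61·377/236=-164/59
back: M2=-3−3/16·-164/59=-585/236
back: M1=8−1/3·-585/236=2083/236
M: M0=0, M1=2083/236, M2=-585/236, M3=-164/59, M4=377/236, M5=0
seg 0: a=4, c=M0/2=0, d=(M1−M0)/(6·1)=2083/1416, b=Δ0−h0·(2M0+M1)/6=-11995/1416
seg 1: a=-3, c=M1/2=2083/472, d=(M2−M1)/(6·2)=-667/708, b=Δ1−h1·(2M1+M2)/6=-2873/708
seg 2: a=-1, c=M2/2=-585/472, d=(M3−M2)/(6·1)=-71/1416, b=Δ2−h2·(2M2+M3)/6=1621/708
seg 3: a=0, c=M3/2=-82/59, d=(M4−M3)/(6·1)=1033/1416, b=Δ3−h3·(2M3+M4)/6=-481/1416
seg 4: a=-1, c=M4/2=377/472, d=(M5−M4)/(6·3)=-377/4248, b=Δ4−h4·(2M4+M5)/6=-659/708
t_q=1/4 → seg 0, τ=1/4; S=4+-11995/1416·τ+0·τ²+2083/1416·τ³=57553/30208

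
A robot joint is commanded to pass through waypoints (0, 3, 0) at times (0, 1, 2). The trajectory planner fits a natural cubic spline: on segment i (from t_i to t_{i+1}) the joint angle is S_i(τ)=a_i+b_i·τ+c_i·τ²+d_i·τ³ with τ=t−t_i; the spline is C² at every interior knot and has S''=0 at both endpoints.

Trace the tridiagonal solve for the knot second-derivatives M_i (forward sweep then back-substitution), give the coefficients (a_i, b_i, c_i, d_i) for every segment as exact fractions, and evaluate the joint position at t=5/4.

Δ: Δ0=3, Δ1=-3
row 1: diag=4, rhs=-36; c'=1/4, d'=-9
back: M1=-9
M: M0=0, M1=-9, M2=0
seg 0: a=0, c=M0/2=0, d=(M1−M0)/(6·1)=-3/2, b=Δ0−h0·(2M0+M1)/6=9/2
seg 1: a=3, c=M1/2=-9/2, d=(M2−M1)/(6·1)=3/2, b=Δ1−h1·(2M1+M2)/6=0
t_q=5/4 → seg 1, τ=1/4; S=3+0·τ+-9/2·τ²+3/2·τ³=351/128

  seg 0: a=0 b=9/2 c=0 d=-3/2
  seg 1: a=3 b=0 c=-9/2 d=3/2
S(5/4) = 351/128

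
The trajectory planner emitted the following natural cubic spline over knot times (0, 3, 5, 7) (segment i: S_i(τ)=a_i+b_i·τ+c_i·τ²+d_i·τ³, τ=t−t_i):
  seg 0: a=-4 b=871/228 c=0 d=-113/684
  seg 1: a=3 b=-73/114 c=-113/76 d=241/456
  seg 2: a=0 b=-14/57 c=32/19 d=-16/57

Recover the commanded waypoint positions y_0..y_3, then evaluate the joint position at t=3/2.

y_0 = S_0(0) = a_0 = -4
y_1 = S_1(0) = a_1 = 3
y_2 = S_2(0) = a_2 = 0
y_3 = S_2(2) = 4
t_q=3/2 is in segment 0 (τ=3/2); S_0(τ)=713/608

y_0=-4 y_1=3 y_2=0 y_3=4
S(3/2) = 713/608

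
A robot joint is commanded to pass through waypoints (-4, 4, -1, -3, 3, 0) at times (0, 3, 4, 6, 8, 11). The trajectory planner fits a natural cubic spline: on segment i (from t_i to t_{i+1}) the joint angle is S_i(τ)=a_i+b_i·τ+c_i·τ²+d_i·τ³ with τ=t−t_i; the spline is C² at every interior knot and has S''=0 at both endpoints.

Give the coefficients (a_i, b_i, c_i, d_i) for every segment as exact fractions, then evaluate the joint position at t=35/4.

Δ: Δ0=8/3, Δ1=-5, Δ2=-1, Δ3=3, Δ4=-1
row 1: diag=8, rhs=-46; c'=1/8, d'=-23/4
row 2: denom=6−1·1/8=47/8; d'=(24−1·-23/4)/(47/8)=238/47
row 3: denom=8−2·16/47=344/47; d'=(24−2·238/47)/(344/47)=163/86
row 4: denom=10−2·47/172=813/86; d'=(-24−2·163/86)/(813/86)=-2390/813
back: M4=-2390/813
back: M3=163/86−47/172·-2390/813=2194/813
back: M2=238/47−16/47·2194/813=3370/813
back: M1=-23/4−1/8·3370/813=-5096/813
M: M0=0, M1=-5096/813, M2=3370/813, M3=2194/813, M4=-2390/813, M5=0
seg 0: a=-4, c=M0/2=0, d=(M1−M0)/(6·3)=-2548/7317, b=Δ0−h0·(2M0+M1)/6=1572/271
seg 1: a=4, c=M1/2=-2548/813, d=(M2−M1)/(6·1)=1411/813, b=Δ1−h1·(2M1+M2)/6=-976/271
seg 2: a=-1, c=M2/2=1685/813, d=(M3−M2)/(6·2)=-98/813, b=Δ2−h2·(2M2+M3)/6=-3791/813
seg 3: a=-3, c=M3/2=1097/813, d=(M4−M3)/(6·2)=-382/813, b=Δ3−h3·(2M3+M4)/6=591/271
seg 4: a=3, c=M4/2=-1195/813, d=(M5−M4)/(6·3)=1195/7317, b=Δ4−h4·(2M4+M5)/6=1577/813
t_q=35/4 → seg 4, τ=3/4; S=3+1577/813·τ+-1195/813·τ²+1195/7317·τ³=64119/17344

  seg 0: a=-4 b=1572/271 c=0 d=-2548/7317
  seg 1: a=4 b=-976/271 c=-2548/813 d=1411/813
  seg 2: a=-1 b=-3791/813 c=1685/813 d=-98/813
  seg 3: a=-3 b=591/271 c=1097/813 d=-382/813
  seg 4: a=3 b=1577/813 c=-1195/813 d=1195/7317
S(35/4) = 64119/17344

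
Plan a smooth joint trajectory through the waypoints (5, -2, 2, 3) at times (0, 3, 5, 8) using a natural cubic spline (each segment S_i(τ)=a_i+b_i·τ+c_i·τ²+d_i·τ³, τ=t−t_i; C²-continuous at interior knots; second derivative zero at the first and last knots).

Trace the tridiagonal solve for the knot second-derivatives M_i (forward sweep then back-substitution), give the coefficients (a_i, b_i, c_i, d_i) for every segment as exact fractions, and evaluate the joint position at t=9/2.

  seg 0: a=5 b=-91/24 c=0 d=35/216
  seg 1: a=-2 b=7/12 c=35/24 d=-3/8
  seg 2: a=2 b=23/12 c=-19/24 d=19/216
S(9/2) = 57/64

Δ: Δ0=-7/3, Δ1=2, Δ2=1/3
row 1: diag=10, rhs=26; c'=1/5, d'=13/5
row 2: denom=10−2·1/5=48/5; d'=(-10−2·13/5)/(48/5)=-19/12
back: M2=-19/12
back: M1=13/5−1/5·-19/12=35/12
M: M0=0, M1=35/12, M2=-19/12, M3=0
seg 0: a=5, c=M0/2=0, d=(M1−M0)/(6·3)=35/216, b=Δ0−h0·(2M0+M1)/6=-91/24
seg 1: a=-2, c=M1/2=35/24, d=(M2−M1)/(6·2)=-3/8, b=Δ1−h1·(2M1+M2)/6=7/12
seg 2: a=2, c=M2/2=-19/24, d=(M3−M2)/(6·3)=19/216, b=Δ2−h2·(2M2+M3)/6=23/12
t_q=9/2 → seg 1, τ=3/2; S=-2+7/12·τ+35/24·τ²+-3/8·τ³=57/64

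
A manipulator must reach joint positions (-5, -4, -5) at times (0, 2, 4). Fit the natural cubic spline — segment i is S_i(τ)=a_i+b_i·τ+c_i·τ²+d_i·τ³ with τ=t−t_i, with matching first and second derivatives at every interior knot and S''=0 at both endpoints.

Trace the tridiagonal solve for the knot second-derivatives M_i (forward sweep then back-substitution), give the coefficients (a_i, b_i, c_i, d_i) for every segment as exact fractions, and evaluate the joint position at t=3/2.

  seg 0: a=-5 b=3/4 c=0 d=-1/16
  seg 1: a=-4 b=0 c=-3/8 d=1/16
S(3/2) = -523/128

Δ: Δ0=1/2, Δ1=-1/2
row 1: diag=8, rhs=-6; c'=1/4, d'=-3/4
back: M1=-3/4
M: M0=0, M1=-3/4, M2=0
seg 0: a=-5, c=M0/2=0, d=(M1−M0)/(6·2)=-1/16, b=Δ0−h0·(2M0+M1)/6=3/4
seg 1: a=-4, c=M1/2=-3/8, d=(M2−M1)/(6·2)=1/16, b=Δ1−h1·(2M1+M2)/6=0
t_q=3/2 → seg 0, τ=3/2; S=-5+3/4·τ+0·τ²+-1/16·τ³=-523/128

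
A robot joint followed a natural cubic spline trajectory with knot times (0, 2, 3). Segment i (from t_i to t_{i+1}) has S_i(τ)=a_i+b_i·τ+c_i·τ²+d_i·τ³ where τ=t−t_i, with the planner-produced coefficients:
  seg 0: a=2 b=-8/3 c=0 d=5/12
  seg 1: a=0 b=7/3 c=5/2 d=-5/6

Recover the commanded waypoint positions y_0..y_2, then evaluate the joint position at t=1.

y_0 = S_0(0) = a_0 = 2
y_1 = S_1(0) = a_1 = 0
y_2 = S_1(1) = 4
t_q=1 is in segment 0 (τ=1); S_0(τ)=-1/4

y_0=2 y_1=0 y_2=4
S(1) = -1/4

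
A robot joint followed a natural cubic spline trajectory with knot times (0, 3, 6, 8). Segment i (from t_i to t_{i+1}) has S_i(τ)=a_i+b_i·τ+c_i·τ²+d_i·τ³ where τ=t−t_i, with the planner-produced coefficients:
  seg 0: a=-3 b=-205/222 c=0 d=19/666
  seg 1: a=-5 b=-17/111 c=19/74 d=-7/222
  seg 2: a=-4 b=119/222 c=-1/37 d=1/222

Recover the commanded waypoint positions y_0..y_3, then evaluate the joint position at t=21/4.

y_0=-3 y_1=-5 y_2=-4 y_3=-3
S(21/4) = -20857/4736

y_0 = S_0(0) = a_0 = -3
y_1 = S_1(0) = a_1 = -5
y_2 = S_2(0) = a_2 = -4
y_3 = S_2(2) = -3
t_q=21/4 is in segment 1 (τ=9/4); S_1(τ)=-20857/4736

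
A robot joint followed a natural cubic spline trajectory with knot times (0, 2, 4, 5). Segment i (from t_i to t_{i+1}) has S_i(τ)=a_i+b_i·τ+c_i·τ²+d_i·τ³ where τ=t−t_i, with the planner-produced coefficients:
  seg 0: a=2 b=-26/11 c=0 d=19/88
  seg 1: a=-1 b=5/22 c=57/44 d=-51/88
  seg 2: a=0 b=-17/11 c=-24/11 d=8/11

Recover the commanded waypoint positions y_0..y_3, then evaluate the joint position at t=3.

y_0 = S_0(0) = a_0 = 2
y_1 = S_1(0) = a_1 = -1
y_2 = S_2(0) = a_2 = 0
y_3 = S_2(1) = -3
t_q=3 is in segment 1 (τ=1); S_1(τ)=-5/88

y_0=2 y_1=-1 y_2=0 y_3=-3
S(3) = -5/88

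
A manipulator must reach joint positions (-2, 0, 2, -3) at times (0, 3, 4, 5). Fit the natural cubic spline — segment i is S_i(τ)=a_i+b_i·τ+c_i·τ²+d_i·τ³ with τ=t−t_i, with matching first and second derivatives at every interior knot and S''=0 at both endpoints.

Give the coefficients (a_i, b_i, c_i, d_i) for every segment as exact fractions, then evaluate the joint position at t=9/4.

Δ: Δ0=2/3, Δ1=2, Δ2=-5
row 1: diag=8, rhs=8; c'=1/8, d'=1
row 2: denom=4−1·1/8=31/8; d'=(-42−1·1)/(31/8)=-344/31
back: M2=-344/31
back: M1=1−1/8·-344/31=74/31
M: M0=0, M1=74/31, M2=-344/31, M3=0
seg 0: a=-2, c=M0/2=0, d=(M1−M0)/(6·3)=37/279, b=Δ0−h0·(2M0+M1)/6=-49/93
seg 1: a=0, c=M1/2=37/31, d=(M2−M1)/(6·1)=-209/93, b=Δ1−h1·(2M1+M2)/6=284/93
seg 2: a=2, c=M2/2=-172/31, d=(M3−M2)/(6·1)=172/93, b=Δ2−h2·(2M2+M3)/6=-121/93
t_q=9/4 → seg 0, τ=9/4; S=-2+-49/93·τ+0·τ²+37/279·τ³=-3323/1984

  seg 0: a=-2 b=-49/93 c=0 d=37/279
  seg 1: a=0 b=284/93 c=37/31 d=-209/93
  seg 2: a=2 b=-121/93 c=-172/31 d=172/93
S(9/4) = -3323/1984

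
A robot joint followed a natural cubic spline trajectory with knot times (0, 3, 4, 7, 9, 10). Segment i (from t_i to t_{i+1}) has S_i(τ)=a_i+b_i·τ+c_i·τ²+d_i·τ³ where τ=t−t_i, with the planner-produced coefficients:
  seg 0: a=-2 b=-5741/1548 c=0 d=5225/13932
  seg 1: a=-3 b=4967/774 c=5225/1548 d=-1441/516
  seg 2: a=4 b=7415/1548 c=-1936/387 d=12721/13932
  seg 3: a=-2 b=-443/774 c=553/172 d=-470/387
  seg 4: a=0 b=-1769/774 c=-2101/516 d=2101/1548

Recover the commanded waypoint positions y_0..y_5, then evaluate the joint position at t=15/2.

y_0=-2 y_1=-3 y_2=4 y_3=-2 y_4=0 y_5=-5
S(15/2) = -3373/2064

y_0 = S_0(0) = a_0 = -2
y_1 = S_1(0) = a_1 = -3
y_2 = S_2(0) = a_2 = 4
y_3 = S_3(0) = a_3 = -2
y_4 = S_4(0) = a_4 = 0
y_5 = S_4(1) = -5
t_q=15/2 is in segment 3 (τ=1/2); S_3(τ)=-3373/2064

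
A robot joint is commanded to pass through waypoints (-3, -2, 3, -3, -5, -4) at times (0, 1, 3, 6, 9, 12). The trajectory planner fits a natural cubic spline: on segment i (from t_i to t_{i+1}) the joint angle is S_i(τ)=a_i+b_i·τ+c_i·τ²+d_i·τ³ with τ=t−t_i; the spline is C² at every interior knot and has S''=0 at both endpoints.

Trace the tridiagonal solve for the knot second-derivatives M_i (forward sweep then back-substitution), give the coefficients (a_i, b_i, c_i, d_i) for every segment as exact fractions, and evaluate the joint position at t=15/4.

Δ: Δ0=1, Δ1=5/2, Δ2=-2, Δ3=-2/3, Δ4=1/3
row 1: diag=6, rhs=9; c'=1/3, d'=3/2
row 2: denom=10−2·1/3=28/3; d'=(-27−2·3/2)/(28/3)=-45/14
row 3: denom=12−3·9/28=309/28; d'=(8−3·-45/14)/(309/28)=494/309
row 4: denom=12−3·28/103=1152/103; d'=(6−3·494/309)/(1152/103)=31/288
back: M4=31/288
back: M3=494/309−28/103·31/288=113/72
back: M2=-45/14−9/28·113/72=-119/32
back: M1=3/2−1/3·-119/32=263/96
M: M0=0, M1=263/96, M2=-119/32, M3=113/72, M4=31/288, M5=0
seg 0: a=-3, c=M0/2=0, d=(M1−M0)/(6·1)=263/576, b=Δ0−h0·(2M0+M1)/6=313/576
seg 1: a=-2, c=M1/2=263/192, d=(M2−M1)/(6·2)=-155/288, b=Δ1−h1·(2M1+M2)/6=551/288
seg 2: a=3, c=M2/2=-119/64, d=(M3−M2)/(6·3)=1523/5184, b=Δ2−h2·(2M2+M3)/6=269/288
seg 3: a=-3, c=M3/2=113/144, d=(M4−M3)/(6·3)=-421/5184, b=Δ3−h3·(2M3+M4)/6=-1319/576
seg 4: a=-5, c=M4/2=31/576, d=(M5−M4)/(6·3)=-31/5184, b=Δ4−h4·(2M4+M5)/6=65/288
t_q=15/4 → seg 2, τ=3/4; S=3+269/288·τ+-119/64·τ²+1523/5184·τ³=11381/4096

  seg 0: a=-3 b=313/576 c=0 d=263/576
  seg 1: a=-2 b=551/288 c=263/192 d=-155/288
  seg 2: a=3 b=269/288 c=-119/64 d=1523/5184
  seg 3: a=-3 b=-1319/576 c=113/144 d=-421/5184
  seg 4: a=-5 b=65/288 c=31/576 d=-31/5184
S(15/4) = 11381/4096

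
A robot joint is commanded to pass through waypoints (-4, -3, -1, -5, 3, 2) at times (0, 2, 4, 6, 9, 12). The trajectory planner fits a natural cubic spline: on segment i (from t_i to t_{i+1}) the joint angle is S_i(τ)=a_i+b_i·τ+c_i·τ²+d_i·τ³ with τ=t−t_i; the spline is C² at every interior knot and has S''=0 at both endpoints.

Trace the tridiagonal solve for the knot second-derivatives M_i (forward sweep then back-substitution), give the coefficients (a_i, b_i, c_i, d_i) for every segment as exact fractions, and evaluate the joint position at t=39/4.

Δ: Δ0=1/2, Δ1=1, Δ2=-2, Δ3=8/3, Δ4=-1/3
row 1: diag=8, rhs=3; c'=1/4, d'=3/8
row 2: denom=8−2·1/4=15/2; d'=(-18−2·3/8)/(15/2)=-5/2
row 3: denom=10−2·4/15=142/15; d'=(28−2·-5/2)/(142/15)=495/142
row 4: denom=12−3·45/142=1569/142; d'=(-18−3·495/142)/(1569/142)=-1347/523
back: M4=-1347/523
back: M3=495/142−45/142·-1347/523=2250/523
back: M2=-5/2−4/15·2250/523=-3815/1046
back: M1=3/8−1/4·-3815/1046=673/523
M: M0=0, M1=673/523, M2=-3815/1046, M3=2250/523, M4=-1347/523, M5=0
seg 0: a=-4, c=M0/2=0, d=(M1−M0)/(6·2)=673/6276, b=Δ0−h0·(2M0+M1)/6=223/3138
seg 1: a=-3, c=M1/2=673/1046, d=(M2−M1)/(6·2)=-5161/12552, b=Δ1−h1·(2M1+M2)/6=4261/3138
seg 2: a=-1, c=M2/2=-3815/2092, d=(M3−M2)/(6·2)=8315/12552, b=Δ2−h2·(2M2+M3)/6=-1573/1569
seg 3: a=-5, c=M3/2=1125/523, d=(M4−M3)/(6·3)=-1199/3138, b=Δ3−h3·(2M3+M4)/6=-1091/3138
seg 4: a=3, c=M4/2=-1347/1046, d=(M5−M4)/(6·3)=449/3138, b=Δ4−h4·(2M4+M5)/6=3518/1569
t_q=39/4 → seg 4, τ=3/4; S=3+3518/1569·τ+-1347/1046·τ²+449/3138·τ³=268957/66944

  seg 0: a=-4 b=223/3138 c=0 d=673/6276
  seg 1: a=-3 b=4261/3138 c=673/1046 d=-5161/12552
  seg 2: a=-1 b=-1573/1569 c=-3815/2092 d=8315/12552
  seg 3: a=-5 b=-1091/3138 c=1125/523 d=-1199/3138
  seg 4: a=3 b=3518/1569 c=-1347/1046 d=449/3138
S(39/4) = 268957/66944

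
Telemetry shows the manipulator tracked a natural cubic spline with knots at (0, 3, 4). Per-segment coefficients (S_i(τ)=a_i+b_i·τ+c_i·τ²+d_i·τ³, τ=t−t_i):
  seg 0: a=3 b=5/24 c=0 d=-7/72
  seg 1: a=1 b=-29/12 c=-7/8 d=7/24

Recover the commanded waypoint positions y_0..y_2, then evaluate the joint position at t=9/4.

y_0 = S_0(0) = a_0 = 3
y_1 = S_1(0) = a_1 = 1
y_2 = S_1(1) = -2
t_q=9/4 is in segment 0 (τ=9/4); S_0(τ)=1209/512

y_0=3 y_1=1 y_2=-2
S(9/4) = 1209/512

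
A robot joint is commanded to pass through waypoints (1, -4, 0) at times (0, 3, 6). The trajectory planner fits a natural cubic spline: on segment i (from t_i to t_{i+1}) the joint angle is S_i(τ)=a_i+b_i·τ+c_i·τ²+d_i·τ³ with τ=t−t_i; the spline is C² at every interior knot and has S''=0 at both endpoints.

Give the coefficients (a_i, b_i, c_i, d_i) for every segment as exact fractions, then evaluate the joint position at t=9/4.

  seg 0: a=1 b=-29/12 c=0 d=1/12
  seg 1: a=-4 b=-1/6 c=3/4 d=-1/12
S(9/4) = -893/256

Δ: Δ0=-5/3, Δ1=4/3
row 1: diag=12, rhs=18; c'=1/4, d'=3/2
back: M1=3/2
M: M0=0, M1=3/2, M2=0
seg 0: a=1, c=M0/2=0, d=(M1−M0)/(6·3)=1/12, b=Δ0−h0·(2M0+M1)/6=-29/12
seg 1: a=-4, c=M1/2=3/4, d=(M2−M1)/(6·3)=-1/12, b=Δ1−h1·(2M1+M2)/6=-1/6
t_q=9/4 → seg 0, τ=9/4; S=1+-29/12·τ+0·τ²+1/12·τ³=-893/256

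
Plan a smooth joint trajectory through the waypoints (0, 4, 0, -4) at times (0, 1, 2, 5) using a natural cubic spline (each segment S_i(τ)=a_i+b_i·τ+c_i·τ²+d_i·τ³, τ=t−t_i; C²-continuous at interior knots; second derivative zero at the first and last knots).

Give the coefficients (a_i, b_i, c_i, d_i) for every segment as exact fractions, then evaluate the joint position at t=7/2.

Δ: Δ0=4, Δ1=-4, Δ2=-4/3
row 1: diag=4, rhs=-48; c'=1/4, d'=-12
row 2: denom=8−1·1/4=31/4; d'=(16−1·-12)/(31/4)=112/31
back: M2=112/31
back: M1=-12−1/4·112/31=-400/31
M: M0=0, M1=-400/31, M2=112/31, M3=0
seg 0: a=0, c=M0/2=0, d=(M1−M0)/(6·1)=-200/93, b=Δ0−h0·(2M0+M1)/6=572/93
seg 1: a=4, c=M1/2=-200/31, d=(M2−M1)/(6·1)=256/93, b=Δ1−h1·(2M1+M2)/6=-28/93
seg 2: a=0, c=M2/2=56/31, d=(M3−M2)/(6·3)=-56/279, b=Δ2−h2·(2M2+M3)/6=-460/93
t_q=7/2 → seg 2, τ=3/2; S=0+-460/93·τ+56/31·τ²+-56/279·τ³=-125/31

  seg 0: a=0 b=572/93 c=0 d=-200/93
  seg 1: a=4 b=-28/93 c=-200/31 d=256/93
  seg 2: a=0 b=-460/93 c=56/31 d=-56/279
S(7/2) = -125/31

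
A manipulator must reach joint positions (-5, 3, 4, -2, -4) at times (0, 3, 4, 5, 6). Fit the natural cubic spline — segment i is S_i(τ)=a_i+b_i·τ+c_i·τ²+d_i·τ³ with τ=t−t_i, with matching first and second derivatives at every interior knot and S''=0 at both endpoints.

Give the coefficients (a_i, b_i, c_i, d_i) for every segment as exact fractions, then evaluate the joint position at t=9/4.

  seg 0: a=-5 b=865/348 c=0 d=7/348
  seg 1: a=3 b=527/174 c=21/116 d=-769/348
  seg 2: a=4 b=-1127/348 c=-187/29 d=1283/348
  seg 3: a=-2 b=-883/174 c=535/116 d=-535/348
S(9/4) = 6101/7424

Δ: Δ0=8/3, Δ1=1, Δ2=-6, Δ3=-2
row 1: diag=8, rhs=-10; c'=1/8, d'=-5/4
row 2: denom=4−1·1/8=31/8; d'=(-42−1·-5/4)/(31/8)=-326/31
row 3: denom=4−1·8/31=116/31; d'=(24−1·-326/31)/(116/31)=535/58
back: M3=535/58
back: M2=-326/31−8/31·535/58=-374/29
back: M1=-5/4−1/8·-374/29=21/58
M: M0=0, M1=21/58, M2=-374/29, M3=535/58, M4=0
seg 0: a=-5, c=M0/2=0, d=(M1−M0)/(6·3)=7/348, b=Δ0−h0·(2M0+M1)/6=865/348
seg 1: a=3, c=M1/2=21/116, d=(M2−M1)/(6·1)=-769/348, b=Δ1−h1·(2M1+M2)/6=527/174
seg 2: a=4, c=M2/2=-187/29, d=(M3−M2)/(6·1)=1283/348, b=Δ2−h2·(2M2+M3)/6=-1127/348
seg 3: a=-2, c=M3/2=535/116, d=(M4−M3)/(6·1)=-535/348, b=Δ3−h3·(2M3+M4)/6=-883/174
t_q=9/4 → seg 0, τ=9/4; S=-5+865/348·τ+0·τ²+7/348·τ³=6101/7424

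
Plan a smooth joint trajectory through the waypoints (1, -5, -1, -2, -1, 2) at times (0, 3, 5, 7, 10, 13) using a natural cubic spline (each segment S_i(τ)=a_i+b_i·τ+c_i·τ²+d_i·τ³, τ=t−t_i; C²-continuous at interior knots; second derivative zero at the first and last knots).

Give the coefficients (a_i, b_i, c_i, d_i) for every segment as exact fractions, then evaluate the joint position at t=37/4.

  seg 0: a=1 b=-9251/2652 c=0 d=3947/23868
  seg 1: a=-5 b=1295/1326 c=3947/2652 d=-1295/2652
  seg 2: a=-1 b=473/442 c=-3823/2652 d=1741/5304
  seg 3: a=-2 b=-502/663 c=350/663 d=-109/1989
  seg 4: a=-1 b=617/663 c=23/663 d=-23/5967
S(37/4) = -1801/1088

Δ: Δ0=-2, Δ1=2, Δ2=-1/2, Δ3=1/3, Δ4=1
row 1: diag=10, rhs=24; c'=1/5, d'=12/5
row 2: denom=8−2·1/5=38/5; d'=(-15−2·12/5)/(38/5)=-99/38
row 3: denom=10−2·5/19=180/19; d'=(5−2·-99/38)/(180/19)=97/90
row 4: denom=12−3·19/60=221/20; d'=(4−3·97/90)/(221/20)=46/663
back: M4=46/663
back: M3=97/90−19/60·46/663=700/663
back: M2=-99/38−5/19·700/663=-3823/1326
back: M1=12/5−1/5·-3823/1326=3947/1326
M: M0=0, M1=3947/1326, M2=-3823/1326, M3=700/663, M4=46/663, M5=0
seg 0: a=1, c=M0/2=0, d=(M1−M0)/(6·3)=3947/23868, b=Δ0−h0·(2M0+M1)/6=-9251/2652
seg 1: a=-5, c=M1/2=3947/2652, d=(M2−M1)/(6·2)=-1295/2652, b=Δ1−h1·(2M1+M2)/6=1295/1326
seg 2: a=-1, c=M2/2=-3823/2652, d=(M3−M2)/(6·2)=1741/5304, b=Δ2−h2·(2M2+M3)/6=473/442
seg 3: a=-2, c=M3/2=350/663, d=(M4−M3)/(6·3)=-109/1989, b=Δ3−h3·(2M3+M4)/6=-502/663
seg 4: a=-1, c=M4/2=23/663, d=(M5−M4)/(6·3)=-23/5967, b=Δ4−h4·(2M4+M5)/6=617/663
t_q=37/4 → seg 3, τ=9/4; S=-2+-502/663·τ+350/663·τ²+-109/1989·τ³=-1801/1088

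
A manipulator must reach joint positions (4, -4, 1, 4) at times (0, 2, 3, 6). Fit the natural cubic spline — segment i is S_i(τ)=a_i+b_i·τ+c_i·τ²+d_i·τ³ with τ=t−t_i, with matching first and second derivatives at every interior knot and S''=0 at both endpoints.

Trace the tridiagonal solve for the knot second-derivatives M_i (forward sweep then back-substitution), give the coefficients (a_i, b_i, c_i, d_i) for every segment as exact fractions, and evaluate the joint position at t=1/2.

  seg 0: a=4 b=-340/47 c=0 d=38/47
  seg 1: a=-4 b=116/47 c=228/47 d=-109/47
  seg 2: a=1 b=245/47 c=-99/47 d=11/47
S(1/2) = 91/188

Δ: Δ0=-4, Δ1=5, Δ2=1
row 1: diag=6, rhs=54; c'=1/6, d'=9
row 2: denom=8−1·1/6=47/6; d'=(-24−1·9)/(47/6)=-198/47
back: M2=-198/47
back: M1=9−1/6·-198/47=456/47
M: M0=0, M1=456/47, M2=-198/47, M3=0
seg 0: a=4, c=M0/2=0, d=(M1−M0)/(6·2)=38/47, b=Δ0−h0·(2M0+M1)/6=-340/47
seg 1: a=-4, c=M1/2=228/47, d=(M2−M1)/(6·1)=-109/47, b=Δ1−h1·(2M1+M2)/6=116/47
seg 2: a=1, c=M2/2=-99/47, d=(M3−M2)/(6·3)=11/47, b=Δ2−h2·(2M2+M3)/6=245/47
t_q=1/2 → seg 0, τ=1/2; S=4+-340/47·τ+0·τ²+38/47·τ³=91/188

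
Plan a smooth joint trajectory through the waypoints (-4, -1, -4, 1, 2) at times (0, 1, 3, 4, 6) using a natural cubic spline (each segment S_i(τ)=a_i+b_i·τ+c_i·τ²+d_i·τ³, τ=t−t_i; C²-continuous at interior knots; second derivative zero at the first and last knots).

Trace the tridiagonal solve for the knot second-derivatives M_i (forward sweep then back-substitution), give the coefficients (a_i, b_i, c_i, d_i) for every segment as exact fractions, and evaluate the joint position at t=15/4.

  seg 0: a=-4 b=535/124 c=0 d=-163/124
  seg 1: a=-1 b=23/62 c=-489/124 d=373/248
  seg 2: a=-4 b=82/31 c=315/62 d=-169/62
  seg 3: a=1 b=287/62 c=-96/31 d=16/31
S(15/4) = -1223/3968

Δ: Δ0=3, Δ1=-3/2, Δ2=5, Δ3=1/2
row 1: diag=6, rhs=-27; c'=1/3, d'=-9/2
row 2: denom=6−2·1/3=16/3; d'=(39−2·-9/2)/(16/3)=9
row 3: denom=6−1·3/16=93/16; d'=(-27−1·9)/(93/16)=-192/31
back: M3=-192/31
back: M2=9−3/16·-192/31=315/31
back: M1=-9/2−1/3·315/31=-489/62
M: M0=0, M1=-489/62, M2=315/31, M3=-192/31, M4=0
seg 0: a=-4, c=M0/2=0, d=(M1−M0)/(6·1)=-163/124, b=Δ0−h0·(2M0+M1)/6=535/124
seg 1: a=-1, c=M1/2=-489/124, d=(M2−M1)/(6·2)=373/248, b=Δ1−h1·(2M1+M2)/6=23/62
seg 2: a=-4, c=M2/2=315/62, d=(M3−M2)/(6·1)=-169/62, b=Δ2−h2·(2M2+M3)/6=82/31
seg 3: a=1, c=M3/2=-96/31, d=(M4−M3)/(6·2)=16/31, b=Δ3−h3·(2M3+M4)/6=287/62
t_q=15/4 → seg 2, τ=3/4; S=-4+82/31·τ+315/62·τ²+-169/62·τ³=-1223/3968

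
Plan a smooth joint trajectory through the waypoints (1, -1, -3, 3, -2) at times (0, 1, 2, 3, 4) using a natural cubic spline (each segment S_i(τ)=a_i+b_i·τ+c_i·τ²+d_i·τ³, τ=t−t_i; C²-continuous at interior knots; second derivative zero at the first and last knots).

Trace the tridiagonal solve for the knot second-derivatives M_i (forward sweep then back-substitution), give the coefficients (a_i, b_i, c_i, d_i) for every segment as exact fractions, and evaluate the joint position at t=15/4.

Δ: Δ0=-2, Δ1=-2, Δ2=6, Δ3=-5
row 1: diag=4, rhs=0; c'=1/4, d'=0
row 2: denom=4−1·1/4=15/4; d'=(48−1·0)/(15/4)=64/5
row 3: denom=4−1·4/15=56/15; d'=(-66−1·64/5)/(56/15)=-591/28
back: M3=-591/28
back: M2=64/5−4/15·-591/28=129/7
back: M1=0−1/4·129/7=-129/28
M: M0=0, M1=-129/28, M2=129/7, M3=-591/28, M4=0
seg 0: a=1, c=M0/2=0, d=(M1−M0)/(6·1)=-43/56, b=Δ0−h0·(2M0+M1)/6=-69/56
seg 1: a=-1, c=M1/2=-129/56, d=(M2−M1)/(6·1)=215/56, b=Δ1−h1·(2M1+M2)/6=-99/28
seg 2: a=-3, c=M2/2=129/14, d=(M3−M2)/(6·1)=-369/56, b=Δ2−h2·(2M2+M3)/6=27/8
seg 3: a=3, c=M3/2=-591/56, d=(M4−M3)/(6·1)=197/56, b=Δ3−h3·(2M3+M4)/6=57/28
t_q=15/4 → seg 3, τ=3/4; S=3+57/28·τ+-591/56·τ²+197/56·τ³=267/3584

  seg 0: a=1 b=-69/56 c=0 d=-43/56
  seg 1: a=-1 b=-99/28 c=-129/56 d=215/56
  seg 2: a=-3 b=27/8 c=129/14 d=-369/56
  seg 3: a=3 b=57/28 c=-591/56 d=197/56
S(15/4) = 267/3584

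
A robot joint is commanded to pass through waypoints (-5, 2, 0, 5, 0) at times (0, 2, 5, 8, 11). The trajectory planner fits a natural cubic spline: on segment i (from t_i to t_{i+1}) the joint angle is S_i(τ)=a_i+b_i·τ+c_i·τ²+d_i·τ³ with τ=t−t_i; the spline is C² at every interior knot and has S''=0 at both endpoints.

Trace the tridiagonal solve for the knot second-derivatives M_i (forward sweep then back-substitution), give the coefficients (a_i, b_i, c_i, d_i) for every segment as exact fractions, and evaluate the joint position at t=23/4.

  seg 0: a=-5 b=950/207 c=0 d=-451/1656
  seg 1: a=2 b=547/414 c=-451/276 d=2413/7452
  seg 2: a=0 b=215/828 c=265/207 d=-2015/7452
  seg 3: a=5 b=265/414 c=-955/828 d=955/7452
S(23/4) = 205/256

Δ: Δ0=7/2, Δ1=-2/3, Δ2=5/3, Δ3=-5/3
row 1: diag=10, rhs=-25; c'=3/10, d'=-5/2
row 2: denom=12−3·3/10=111/10; d'=(14−3·-5/2)/(111/10)=215/111
row 3: denom=12−3·10/37=414/37; d'=(-20−3·215/111)/(414/37)=-955/414
back: M3=-955/414
back: M2=215/111−10/37·-955/414=530/207
back: M1=-5/2−3/10·530/207=-451/138
M: M0=0, M1=-451/138, M2=530/207, M3=-955/414, M4=0
seg 0: a=-5, c=M0/2=0, d=(M1−M0)/(6·2)=-451/1656, b=Δ0−h0·(2M0+M1)/6=950/207
seg 1: a=2, c=M1/2=-451/276, d=(M2−M1)/(6·3)=2413/7452, b=Δ1−h1·(2M1+M2)/6=547/414
seg 2: a=0, c=M2/2=265/207, d=(M3−M2)/(6·3)=-2015/7452, b=Δ2−h2·(2M2+M3)/6=215/828
seg 3: a=5, c=M3/2=-955/828, d=(M4−M3)/(6·3)=955/7452, b=Δ3−h3·(2M3+M4)/6=265/414
t_q=23/4 → seg 2, τ=3/4; S=0+215/828·τ+265/207·τ²+-2015/7452·τ³=205/256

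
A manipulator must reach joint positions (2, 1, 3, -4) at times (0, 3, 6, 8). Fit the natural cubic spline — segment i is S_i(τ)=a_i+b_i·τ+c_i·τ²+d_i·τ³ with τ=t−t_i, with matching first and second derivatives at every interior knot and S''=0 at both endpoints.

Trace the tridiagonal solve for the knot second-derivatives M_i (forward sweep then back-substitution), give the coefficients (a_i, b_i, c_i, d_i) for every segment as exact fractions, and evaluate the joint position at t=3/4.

  seg 0: a=2 b=-209/222 c=0 d=5/74
  seg 1: a=1 b=98/111 c=45/74 d=-151/666
  seg 2: a=3 b=-353/222 c=-53/37 d=53/222
S(3/4) = 6263/4736

Δ: Δ0=-1/3, Δ1=2/3, Δ2=-7/2
row 1: diag=12, rhs=6; c'=1/4, d'=1/2
row 2: denom=10−3·1/4=37/4; d'=(-25−3·1/2)/(37/4)=-106/37
back: M2=-106/37
back: M1=1/2−1/4·-106/37=45/37
M: M0=0, M1=45/37, M2=-106/37, M3=0
seg 0: a=2, c=M0/2=0, d=(M1−M0)/(6·3)=5/74, b=Δ0−h0·(2M0+M1)/6=-209/222
seg 1: a=1, c=M1/2=45/74, d=(M2−M1)/(6·3)=-151/666, b=Δ1−h1·(2M1+M2)/6=98/111
seg 2: a=3, c=M2/2=-53/37, d=(M3−M2)/(6·2)=53/222, b=Δ2−h2·(2M2+M3)/6=-353/222
t_q=3/4 → seg 0, τ=3/4; S=2+-209/222·τ+0·τ²+5/74·τ³=6263/4736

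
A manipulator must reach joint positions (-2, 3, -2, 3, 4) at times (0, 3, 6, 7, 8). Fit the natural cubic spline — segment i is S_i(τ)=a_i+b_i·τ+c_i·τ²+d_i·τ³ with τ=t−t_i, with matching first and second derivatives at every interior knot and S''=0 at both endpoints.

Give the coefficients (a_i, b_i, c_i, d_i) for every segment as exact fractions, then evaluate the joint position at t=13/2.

  seg 0: a=-2 b=191/56 c=0 d=-293/1512
  seg 1: a=3 b=-51/28 c=-293/168 d=905/1512
  seg 2: a=-2 b=31/8 c=51/14 d=-141/56
  seg 3: a=3 b=101/28 c=-219/56 d=73/56
S(13/2) = 239/448

Δ: Δ0=5/3, Δ1=-5/3, Δ2=5, Δ3=1
row 1: diag=12, rhs=-20; c'=1/4, d'=-5/3
row 2: denom=8−3·1/4=29/4; d'=(40−3·-5/3)/(29/4)=180/29
row 3: denom=4−1·4/29=112/29; d'=(-24−1·180/29)/(112/29)=-219/28
back: M3=-219/28
back: M2=180/29−4/29·-219/28=51/7
back: M1=-5/3−1/4·51/7=-293/84
M: M0=0, M1=-293/84, M2=51/7, M3=-219/28, M4=0
seg 0: a=-2, c=M0/2=0, d=(M1−M0)/(6·3)=-293/1512, b=Δ0−h0·(2M0+M1)/6=191/56
seg 1: a=3, c=M1/2=-293/168, d=(M2−M1)/(6·3)=905/1512, b=Δ1−h1·(2M1+M2)/6=-51/28
seg 2: a=-2, c=M2/2=51/14, d=(M3−M2)/(6·1)=-141/56, b=Δ2−h2·(2M2+M3)/6=31/8
seg 3: a=3, c=M3/2=-219/56, d=(M4−M3)/(6·1)=73/56, b=Δ3−h3·(2M3+M4)/6=101/28
t_q=13/2 → seg 2, τ=1/2; S=-2+31/8·τ+51/14·τ²+-141/56·τ³=239/448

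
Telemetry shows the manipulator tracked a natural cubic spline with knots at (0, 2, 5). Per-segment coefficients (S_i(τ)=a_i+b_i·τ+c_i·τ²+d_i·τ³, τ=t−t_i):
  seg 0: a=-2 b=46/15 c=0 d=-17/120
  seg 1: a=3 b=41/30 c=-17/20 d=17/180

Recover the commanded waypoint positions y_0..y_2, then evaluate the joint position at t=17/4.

y_0=-2 y_1=3 y_2=2
S(17/4) = 729/256

y_0 = S_0(0) = a_0 = -2
y_1 = S_1(0) = a_1 = 3
y_2 = S_1(3) = 2
t_q=17/4 is in segment 1 (τ=9/4); S_1(τ)=729/256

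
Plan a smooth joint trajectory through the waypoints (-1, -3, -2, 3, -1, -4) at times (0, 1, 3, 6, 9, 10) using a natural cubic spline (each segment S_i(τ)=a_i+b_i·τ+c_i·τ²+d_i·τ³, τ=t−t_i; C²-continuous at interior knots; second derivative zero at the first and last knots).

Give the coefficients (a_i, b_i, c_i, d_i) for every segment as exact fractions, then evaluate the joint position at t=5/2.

  seg 0: a=-1 b=-5279/2220 c=0 d=839/2220
  seg 1: a=-3 b=-1381/1110 c=839/740 d=-581/4440
  seg 2: a=-2 b=191/111 c=129/370 d=-11/90
  seg 3: a=3 b=569/1110 c=-139/185 d=151/3330
  seg 4: a=-1 b=-1538/555 c=-127/370 d=127/1110
S(5/2) = -32641/11840

Δ: Δ0=-2, Δ1=1/2, Δ2=5/3, Δ3=-4/3, Δ4=-3
row 1: diag=6, rhs=15; c'=1/3, d'=5/2
row 2: denom=10−2·1/3=28/3; d'=(7−2·5/2)/(28/3)=3/14
row 3: denom=12−3·9/28=309/28; d'=(-18−3·3/14)/(309/28)=-174/103
row 4: denom=8−3·28/103=740/103; d'=(-10−3·-174/103)/(740/103)=-127/185
back: M4=-127/185
back: M3=-174/103−28/103·-127/185=-278/185
back: M2=3/14−9/28·-278/185=129/185
back: M1=5/2−1/3·129/185=839/370
M: M0=0, M1=839/370, M2=129/185, M3=-278/185, M4=-127/185, M5=0
seg 0: a=-1, c=M0/2=0, d=(M1−M0)/(6·1)=839/2220, b=Δ0−h0·(2M0+M1)/6=-5279/2220
seg 1: a=-3, c=M1/2=839/740, d=(M2−M1)/(6·2)=-581/4440, b=Δ1−h1·(2M1+M2)/6=-1381/1110
seg 2: a=-2, c=M2/2=129/370, d=(M3−M2)/(6·3)=-11/90, b=Δ2−h2·(2M2+M3)/6=191/111
seg 3: a=3, c=M3/2=-139/185, d=(M4−M3)/(6·3)=151/3330, b=Δ3−h3·(2M3+M4)/6=569/1110
seg 4: a=-1, c=M4/2=-127/370, d=(M5−M4)/(6·1)=127/1110, b=Δ4−h4·(2M4+M5)/6=-1538/555
t_q=5/2 → seg 1, τ=3/2; S=-3+-1381/1110·τ+839/740·τ²+-581/4440·τ³=-32641/11840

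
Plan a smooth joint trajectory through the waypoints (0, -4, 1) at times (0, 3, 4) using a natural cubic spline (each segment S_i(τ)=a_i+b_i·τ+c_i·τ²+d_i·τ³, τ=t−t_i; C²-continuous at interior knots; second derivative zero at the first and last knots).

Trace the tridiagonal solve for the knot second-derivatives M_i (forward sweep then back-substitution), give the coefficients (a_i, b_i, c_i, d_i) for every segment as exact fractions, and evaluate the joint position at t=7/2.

Δ: Δ0=-4/3, Δ1=5
row 1: diag=8, rhs=38; c'=1/8, d'=19/4
back: M1=19/4
M: M0=0, M1=19/4, M2=0
seg 0: a=0, c=M0/2=0, d=(M1−M0)/(6·3)=19/72, b=Δ0−h0·(2M0+M1)/6=-89/24
seg 1: a=-4, c=M1/2=19/8, d=(M2−M1)/(6·1)=-19/24, b=Δ1−h1·(2M1+M2)/6=41/12
t_q=7/2 → seg 1, τ=1/2; S=-4+41/12·τ+19/8·τ²+-19/24·τ³=-115/64

  seg 0: a=0 b=-89/24 c=0 d=19/72
  seg 1: a=-4 b=41/12 c=19/8 d=-19/24
S(7/2) = -115/64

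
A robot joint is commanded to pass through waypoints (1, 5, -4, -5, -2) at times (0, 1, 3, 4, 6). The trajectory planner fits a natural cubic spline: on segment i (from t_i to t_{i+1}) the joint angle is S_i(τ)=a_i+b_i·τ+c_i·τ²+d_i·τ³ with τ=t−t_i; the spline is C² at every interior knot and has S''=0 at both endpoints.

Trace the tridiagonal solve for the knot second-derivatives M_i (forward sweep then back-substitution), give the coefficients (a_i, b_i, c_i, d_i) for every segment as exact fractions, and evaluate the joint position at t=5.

Δ: Δ0=4, Δ1=-9/2, Δ2=-1, Δ3=3/2
row 1: diag=6, rhs=-51; c'=1/3, d'=-17/2
row 2: denom=6−2·1/3=16/3; d'=(21−2·-17/2)/(16/3)=57/8
row 3: denom=6−1·3/16=93/16; d'=(15−1·57/8)/(93/16)=42/31
back: M3=42/31
back: M2=57/8−3/16·42/31=213/31
back: M1=-17/2−1/3·213/31=-669/62
M: M0=0, M1=-669/62, M2=213/31, M3=42/31, M4=0
seg 0: a=1, c=M0/2=0, d=(M1−M0)/(6·1)=-223/124, b=Δ0−h0·(2M0+M1)/6=719/124
seg 1: a=5, c=M1/2=-669/124, d=(M2−M1)/(6·2)=365/248, b=Δ1−h1·(2M1+M2)/6=25/62
seg 2: a=-4, c=M2/2=213/62, d=(M3−M2)/(6·1)=-57/62, b=Δ2−h2·(2M2+M3)/6=-109/31
seg 3: a=-5, c=M3/2=21/31, d=(M4−M3)/(6·2)=-7/62, b=Δ3−h3·(2M3+M4)/6=37/62
t_q=5 → seg 3, τ=1; S=-5+37/62·τ+21/31·τ²+-7/62·τ³=-119/31

  seg 0: a=1 b=719/124 c=0 d=-223/124
  seg 1: a=5 b=25/62 c=-669/124 d=365/248
  seg 2: a=-4 b=-109/31 c=213/62 d=-57/62
  seg 3: a=-5 b=37/62 c=21/31 d=-7/62
S(5) = -119/31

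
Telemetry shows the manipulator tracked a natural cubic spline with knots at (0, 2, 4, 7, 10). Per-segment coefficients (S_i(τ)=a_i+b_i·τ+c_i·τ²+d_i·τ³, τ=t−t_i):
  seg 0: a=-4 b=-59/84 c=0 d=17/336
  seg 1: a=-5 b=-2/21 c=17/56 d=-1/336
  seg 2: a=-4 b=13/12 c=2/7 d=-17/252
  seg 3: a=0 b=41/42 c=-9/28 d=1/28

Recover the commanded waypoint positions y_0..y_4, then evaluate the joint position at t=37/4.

y_0 = S_0(0) = a_0 = -4
y_1 = S_1(0) = a_1 = -5
y_2 = S_2(0) = a_2 = -4
y_3 = S_3(0) = a_3 = 0
y_4 = S_3(3) = 1
t_q=37/4 is in segment 3 (τ=9/4); S_3(τ)=1749/1792

y_0=-4 y_1=-5 y_2=-4 y_3=0 y_4=1
S(37/4) = 1749/1792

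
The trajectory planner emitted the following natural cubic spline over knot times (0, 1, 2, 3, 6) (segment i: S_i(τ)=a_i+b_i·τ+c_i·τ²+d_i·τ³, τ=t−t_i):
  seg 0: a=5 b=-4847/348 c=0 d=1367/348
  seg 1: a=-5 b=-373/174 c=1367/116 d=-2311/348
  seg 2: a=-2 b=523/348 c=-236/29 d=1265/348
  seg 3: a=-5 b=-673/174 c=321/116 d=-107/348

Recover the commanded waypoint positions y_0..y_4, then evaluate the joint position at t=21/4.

y_0 = S_0(0) = a_0 = 5
y_1 = S_1(0) = a_1 = -5
y_2 = S_2(0) = a_2 = -2
y_3 = S_3(0) = a_3 = -5
y_4 = S_3(3) = 0
t_q=21/4 is in segment 3 (τ=9/4); S_3(τ)=-23725/7424

y_0=5 y_1=-5 y_2=-2 y_3=-5 y_4=0
S(21/4) = -23725/7424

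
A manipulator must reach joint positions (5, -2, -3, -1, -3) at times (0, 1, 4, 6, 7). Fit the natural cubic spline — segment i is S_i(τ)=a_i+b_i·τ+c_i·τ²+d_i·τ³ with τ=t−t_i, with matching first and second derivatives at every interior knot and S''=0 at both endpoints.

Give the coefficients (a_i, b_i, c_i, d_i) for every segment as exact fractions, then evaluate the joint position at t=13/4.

Δ: Δ0=-7, Δ1=-1/3, Δ2=1, Δ3=-2
row 1: diag=8, rhs=40; c'=3/8, d'=5
row 2: denom=10−3·3/8=71/8; d'=(8−3·5)/(71/8)=-56/71
row 3: denom=6−2·16/71=394/71; d'=(-18−2·-56/71)/(394/71)=-583/197
back: M3=-583/197
back: M2=-56/71−16/71·-583/197=-24/197
back: M1=5−3/8·-24/197=994/197
M: M0=0, M1=994/197, M2=-24/197, M3=-583/197, M4=0
seg 0: a=5, c=M0/2=0, d=(M1−M0)/(6·1)=497/591, b=Δ0−h0·(2M0+M1)/6=-4634/591
seg 1: a=-2, c=M1/2=497/197, d=(M2−M1)/(6·3)=-509/1773, b=Δ1−h1·(2M1+M2)/6=-3143/591
seg 2: a=-3, c=M2/2=-12/197, d=(M3−M2)/(6·2)=-559/2364, b=Δ2−h2·(2M2+M3)/6=1222/591
seg 3: a=-1, c=M3/2=-583/394, d=(M4−M3)/(6·1)=583/1182, b=Δ3−h3·(2M3+M4)/6=-599/591
t_q=13/4 → seg 1, τ=9/4; S=-2+-3143/591·τ+497/197·τ²+-509/1773·τ³=-56281/12608

  seg 0: a=5 b=-4634/591 c=0 d=497/591
  seg 1: a=-2 b=-3143/591 c=497/197 d=-509/1773
  seg 2: a=-3 b=1222/591 c=-12/197 d=-559/2364
  seg 3: a=-1 b=-599/591 c=-583/394 d=583/1182
S(13/4) = -56281/12608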